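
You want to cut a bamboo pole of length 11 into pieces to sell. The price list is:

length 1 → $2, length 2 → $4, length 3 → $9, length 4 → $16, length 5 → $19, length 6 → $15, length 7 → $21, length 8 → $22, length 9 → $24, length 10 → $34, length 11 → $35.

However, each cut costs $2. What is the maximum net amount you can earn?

Let v[k] be the best obtainable value from length k. For each k, try every first piece i and keep the best of price[i] + v[k−i] minus the 2 cut fee when i<k.
v[1] = 2
v[2] = 4
v[3] = 9
v[4] = 16
v[5] = 19
v[6] = 19  (first piece 1, then v[5]=19)
v[7] = 23  (first piece 3, then v[4]=16)
v[8] = 30  (first piece 4, then v[4]=16)
v[9] = 33  (first piece 4, then v[5]=19)
v[10] = 36  (first piece 5, then v[5]=19)
v[11] = 37  (first piece 3, then v[8]=30)
One optimal plan: pieces 4 + 4 + 3 (2 cuts) → $41 − $4 = $37.

37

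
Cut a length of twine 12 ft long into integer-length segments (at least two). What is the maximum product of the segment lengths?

81

Fill f[k] for k=2..12: at each k try every first piece i and multiply by the better of (k−i) uncut or f[k−i].
f[2] = 1×max(1,0) = 1×1 = 1
f[3] = 1×max(2,1) = 1×2 = 2
f[4] = 2×max(2,1) = 2×2 = 4
f[5] = 2×max(3,2) = 2×3 = 6
f[6] = 3×max(3,2) = 3×3 = 9
f[7] = 2×max(5,6) = 2×6 = 12
f[8] = 2×max(6,9) = 2×9 = 18
f[9] = 3×max(6,9) = 3×9 = 27
f[10] = 2×max(8,18) = 2×18 = 36
f[11] = 2×max(9,27) = 2×27 = 54
f[12] = 3×max(9,27) = 3×27 = 81
One optimal split: 3 + 3 + 3 + 3; product 3×3×3×3 = 81.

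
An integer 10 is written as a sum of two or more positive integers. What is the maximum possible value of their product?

36

Let m[k] be the best product for length k (with at least one cut). For each first piece i, the rest contributes max(k−i, m[k−i]).
m[2] = 1·max(1,0) = 1·1 = 1
m[3] = max(1·2, 2·1) = 2
m[4] = max(1·3, 2·2, 3·1) = 4
m[5] = max(1·4, 2·3, 3·2, 4·1) = 6
m[6] = max(1·6, 2·4, 3·3, 4·2, 5·1) = 9
m[7] = max(1·9, 2·6, 3·4, 4·3, 5·2, 6·1) = 12
m[8] = max(1·12, 2·9, 3·6, …, 6·2, 7·1) = 18
m[9] = max(1·18, 2·12, 3·9, …, 7·2, 8·1) = 27
m[10] = max(1·27, 2·18, 3·12, …, 8·2, 9·1) = 36
One optimal split: 3 + 3 + 2 + 2; product 3·3·2·2 = 36.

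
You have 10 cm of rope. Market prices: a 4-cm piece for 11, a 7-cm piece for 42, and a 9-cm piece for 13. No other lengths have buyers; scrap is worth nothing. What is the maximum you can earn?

42

Let best[k] be the best obtainable value from length k. For each k, try every first piece i and keep the best of price[i] + best[k−i].
best[1] = 0
best[2] = 0
best[3] = 0
best[4] = 11
best[5] = 11
best[6] = 11
best[7] = 42
best[8] = 42
best[9] = 42
best[10] = 42
One optimal cutting: pieces 7 with 3 cm of scrap → 42.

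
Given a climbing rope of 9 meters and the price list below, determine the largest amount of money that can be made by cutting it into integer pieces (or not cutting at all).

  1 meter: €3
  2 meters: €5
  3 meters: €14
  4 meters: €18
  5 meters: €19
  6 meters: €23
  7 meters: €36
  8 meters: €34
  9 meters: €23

Consider every possible first cut. v[k] is the best of p[i]+v[k−i] over all sellable i≤k.
v[1] = 3
v[2] = 6  (first piece 1, then v[1]=3)
v[3] = 14
v[4] = 18
v[5] = 21  (first piece 1, then v[4]=18)
v[6] = 28  (first piece 3, then v[3]=14)
v[7] = 36
v[8] = 39  (first piece 1, then v[7]=36)
v[9] = 42  (first piece 1, then v[8]=39)
One optimal cutting: 7 + 1 + 1 → €36 + €3 + €3 = €42.

42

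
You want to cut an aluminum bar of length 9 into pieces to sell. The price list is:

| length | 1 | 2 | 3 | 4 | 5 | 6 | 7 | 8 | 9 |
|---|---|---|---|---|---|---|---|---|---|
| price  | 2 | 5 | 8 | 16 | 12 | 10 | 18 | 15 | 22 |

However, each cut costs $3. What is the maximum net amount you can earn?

28

Let v[k] be the best obtainable value from length k. For each k, try every first piece i and keep the best of price[i] + v[k−i] minus the 3 cut fee when i<k.
v[1] = 2
v[2] = max(2+2-3, 5+0) = 5
v[3] = max(2+5-3, 5+2-3, 8+0) = 8
v[4] = max(2+8-3, 5+5-3, 8+2-3, 16+0) = 16
v[5] = max(2+16-3, 5+8-3, 8+5-3, 16+2-3, 12+0) = 15
v[6] = max(2+15-3, 5+16-3, 8+8-3, 16+5-3, 12+2-3, 10+0) = 18
v[7] = max(2+18-3, 5+15-3, 8+16-3, …, 10+2-3, 18+0) = 21
v[8] = max(2+21-3, 5+18-3, 8+15-3, …, 18+2-3, 15+0) = 29
v[9] = max(2+29-3, 5+21-3, 8+18-3, …, 15+2-3, 22+0) = 28
One optimal plan: pieces 4 + 4 + 1 (2 cuts) → $34 − $6 = $28.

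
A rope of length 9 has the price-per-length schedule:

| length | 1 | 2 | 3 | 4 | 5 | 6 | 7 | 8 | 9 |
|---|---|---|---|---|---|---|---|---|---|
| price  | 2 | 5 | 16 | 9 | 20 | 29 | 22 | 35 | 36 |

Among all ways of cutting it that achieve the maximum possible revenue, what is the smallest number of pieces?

Build r[k] bottom-up: r[k] = max over allowed piece i of (p[i] + r[k−i]).
r[1] = 2
r[2] = 5
r[3] = 16
r[4] = 18  (first piece 1, then r[3]=16)
r[5] = 21  (first piece 2, then r[3]=16)
r[6] = 32  (first piece 3, then r[3]=16)
r[7] = 34  (first piece 1, then r[6]=32)
r[8] = 37  (first piece 2, then r[6]=32)
r[9] = 48  (first piece 3, then r[6]=32)
Maximum revenue is 48.
Now minimize piece count subject to staying optimal: for each k, pieces[k] = 1 + min over i with p[i]+r[k−i]=r[k] of pieces[k−i].
pieces[6] = 2
pieces[7] = 3
pieces[8] = 3
pieces[9] = 3

3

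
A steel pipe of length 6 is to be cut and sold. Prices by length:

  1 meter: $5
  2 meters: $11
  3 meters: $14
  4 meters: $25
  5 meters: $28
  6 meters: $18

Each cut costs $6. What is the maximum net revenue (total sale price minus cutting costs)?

30

Consider every possible first cut. r[k] is the best of p[i]+r[k−i] over all sellable i≤k, charging 6 whenever i<k.
r[1] = 5
r[2] = max(5+5-6, 11+0) = 11
r[3] = max(5+11-6, 11+5-6, 14+0) = 14
r[4] = max(5+14-6, 11+11-6, 14+5-6, 25+0) = 25
r[5] = max(5+25-6, 11+14-6, 14+11-6, 25+5-6, 28+0) = 28
r[6] = max(5+28-6, 11+25-6, 14+14-6, 25+11-6, 28+5-6, 18+0) = 30
One optimal plan: pieces 4 + 2 (1 cut) → $36 − $6 = $30.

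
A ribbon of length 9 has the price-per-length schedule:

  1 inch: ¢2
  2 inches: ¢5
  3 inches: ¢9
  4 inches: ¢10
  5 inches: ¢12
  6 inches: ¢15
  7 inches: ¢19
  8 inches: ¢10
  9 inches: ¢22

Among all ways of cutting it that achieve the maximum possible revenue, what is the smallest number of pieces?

3

Consider every possible first cut. r[k] is the best of p[i]+r[k−i] over all sellable i≤k.
r[1] = 2
r[2] = max(2+2, 5+0) = 5
r[3] = max(2+5, 5+2, 9+0) = 9
r[4] = max(2+9, 5+5, 9+2, 10+0) = 11
r[5] = max(2+11, 5+9, 9+5, 10+2, 12+0) = 14
r[6] = max(2+14, 5+11, 9+9, 10+5, 12+2, 15+0) = 18
r[7] = max(2+18, 5+14, 9+11, …, 15+2, 19+0) = 20
r[8] = max(2+20, 5+18, 9+14, …, 19+2, 10+0) = 23
r[9] = max(2+23, 5+20, 9+18, …, 10+2, 22+0) = 27
Maximum revenue is ¢27.
Now minimize piece count subject to staying optimal: for each k, pieces[k] = 1 + min over i with p[i]+r[k−i]=r[k] of pieces[k−i].
pieces[6] = 2
pieces[7] = 3
pieces[8] = 3
pieces[9] = 3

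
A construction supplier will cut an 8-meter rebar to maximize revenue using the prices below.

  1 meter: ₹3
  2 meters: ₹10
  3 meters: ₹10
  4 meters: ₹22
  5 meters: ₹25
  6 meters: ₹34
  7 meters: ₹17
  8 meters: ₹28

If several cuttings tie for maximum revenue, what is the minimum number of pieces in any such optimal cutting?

2

Build r[k] bottom-up: r[k] = max over allowed piece i of (p[i] + r[k−i]).
r[1] = 3
r[2] = max(3+3, 10+0) = 10
r[3] = max(3+10, 10+3, 10+0) = 13
r[4] = max(3+13, 10+10, 10+3, 22+0) = 22
r[5] = max(3+22, 10+13, 10+10, 22+3, 25+0) = 25
r[6] = max(3+25, 10+22, 10+13, 22+10, 25+3, 34+0) = 34
r[7] = max(3+34, 10+25, 10+22, …, 34+3, 17+0) = 37
r[8] = max(3+37, 10+34, 10+25, …, 17+3, 28+0) = 44
Maximum revenue is ₹44.
Now minimize piece count subject to staying optimal: for each k, pieces[k] = 1 + min over i with p[i]+r[k−i]=r[k] of pieces[k−i].
pieces[5] = 1
pieces[6] = 1
pieces[7] = 2
pieces[8] = 2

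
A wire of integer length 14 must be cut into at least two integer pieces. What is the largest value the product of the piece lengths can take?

Fill f[k] for k=2..14: at each k try every first piece i and multiply by the better of (k−i) uncut or f[k−i].
Small cases: f[2]=1, f[3]=2, f[4]=4, f[5]=6, f[6]=9, f[7]=12, f[8]=18, f[9]=27.
f[10] = 2·max(8,18) = 2·18 = 36
f[11] = 2·max(9,27) = 2·27 = 54
f[12] = 3·max(9,27) = 3·27 = 81
f[13] = 2·max(11,54) = 2·54 = 108
f[14] = 2·max(12,81) = 2·81 = 162
One optimal split: 3 + 3 + 3 + 3 + 2; product 3·3·3·3·2 = 162.

162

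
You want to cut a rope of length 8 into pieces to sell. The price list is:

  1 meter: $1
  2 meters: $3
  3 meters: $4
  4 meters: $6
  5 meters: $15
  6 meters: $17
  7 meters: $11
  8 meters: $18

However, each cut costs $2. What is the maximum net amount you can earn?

18

Build net[k] bottom-up: net[k] = max over allowed piece i of (p[i] + net[k−i]) − 2 per cut.
net[1] = 1
net[2] = 3
net[3] = 4
net[4] = 6
net[5] = 15
net[6] = 17
net[7] = 16  (first piece 1, then net[6]=17)
net[8] = 18  (first piece 2, then net[6]=17)
One optimal plan: pieces 6 + 2 (1 cut) → $20 − $2 = $18.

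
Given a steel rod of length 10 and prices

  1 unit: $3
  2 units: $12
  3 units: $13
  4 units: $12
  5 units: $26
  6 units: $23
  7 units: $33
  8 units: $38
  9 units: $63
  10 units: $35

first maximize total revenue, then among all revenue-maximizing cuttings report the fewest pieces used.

Build r[k] bottom-up: r[k] = max over allowed piece i of (p[i] + r[k−i]).
r[1] = 3
r[2] = max(3+3, 12+0) = 12
r[3] = max(3+12, 12+3, 13+0) = 15
r[4] = max(3+15, 12+12, 13+3, 12+0) = 24
r[5] = max(3+24, 12+15, 13+12, 12+3, 26+0) = 27
r[6] = max(3+27, 12+24, 13+15, 12+12, 26+3, 23+0) = 36
r[7] = max(3+36, 12+27, 13+24, …, 23+3, 33+0) = 39
r[8] = max(3+39, 12+36, 13+27, …, 33+3, 38+0) = 48
r[9] = max(3+48, 12+39, 13+36, …, 38+3, 63+0) = 63
r[10] = max(3+63, 12+48, 13+39, …, 63+3, 35+0) = 66
Maximum revenue is $66.
Now minimize piece count subject to staying optimal: for each k, pieces[k] = 1 + min over i with p[i]+r[k−i]=r[k] of pieces[k−i].
pieces[7] = 4
pieces[8] = 4
pieces[9] = 1
pieces[10] = 2

2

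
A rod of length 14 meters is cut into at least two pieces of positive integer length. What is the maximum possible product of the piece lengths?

162

Let f[k] be the best product for length k (with at least one cut). For each first piece i, the rest contributes max(k−i, f[k−i]).
Small cases: f[2]=1, f[3]=2, f[4]=4, f[5]=6, f[6]=9.
f[7] = max(1·9, 2·6, 3·4, 4·3, 5·2, 6·1) = 12
f[8] = max(1·12, 2·9, 3·6, …, 6·2, 7·1) = 18
f[9] = max(1·18, 2·12, 3·9, …, 7·2, 8·1) = 27
f[10] = max(1·27, 2·18, 3·12, …, 8·2, 9·1) = 36
f[11] = max(1·36, 2·27, 3·18, …, 9·2, 10·1) = 54
f[12] = max(1·54, 2·36, 3·27, …, 10·2, 11·1) = 81
f[13] = max(1·81, 2·54, 3·36, …, 11·2, 12·1) = 108
f[14] = max(1·108, 2·81, 3·54, …, 12·2, 13·1) = 162
One optimal split: 3 + 3 + 3 + 3 + 2; product 3·3·3·3·2 = 162.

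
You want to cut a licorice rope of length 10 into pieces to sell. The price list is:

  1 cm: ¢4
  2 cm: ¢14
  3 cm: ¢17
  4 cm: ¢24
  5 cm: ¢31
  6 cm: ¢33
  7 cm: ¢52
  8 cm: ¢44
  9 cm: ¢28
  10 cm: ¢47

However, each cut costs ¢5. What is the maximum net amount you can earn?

Consider every possible first cut. r[k] is the best of p[i]+r[k−i] over all sellable i≤k, charging 5 whenever i<k.
r[1] = 4
r[2] = 14
r[3] = 17
r[4] = 24
r[5] = 31
r[6] = 33  (first piece 2, then r[4]=24)
r[7] = 52
r[8] = 51  (first piece 1, then r[7]=52)
r[9] = 61  (first piece 2, then r[7]=52)
r[10] = 64  (first piece 3, then r[7]=52)
One optimal plan: pieces 7 + 3 (1 cut) → ¢69 − ¢5 = ¢64.

64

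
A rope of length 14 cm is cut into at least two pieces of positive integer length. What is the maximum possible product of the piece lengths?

Let g[k] be the best product for length k (with at least one cut). For each first piece i, the rest contributes max(k−i, g[k−i]).
Small cases: g[2]=1, g[3]=2, g[4]=4, g[5]=6, g[6]=9, g[7]=12, g[8]=18, g[9]=27.
g[10] = max(1*27, 2*18, 3*12, …, 8*2, 9*1) = 36
g[11] = max(1*36, 2*27, 3*18, …, 9*2, 10*1) = 54
g[12] = max(1*54, 2*36, 3*27, …, 10*2, 11*1) = 81
g[13] = max(1*81, 2*54, 3*36, …, 11*2, 12*1) = 108
g[14] = max(1*108, 2*81, 3*54, …, 12*2, 13*1) = 162
One optimal split: 3 + 3 + 3 + 3 + 2; product 3*3*3*3*2 = 162.

162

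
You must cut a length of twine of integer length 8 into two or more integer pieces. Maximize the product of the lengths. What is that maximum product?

Fill f[k] for k=2..8: at each k try every first piece i and multiply by the better of (k−i) uncut or f[k−i].
f[2] = 1*max(1,0) = 1*1 = 1
f[3] = 1*max(2,1) = 1*2 = 2
f[4] = 2*max(2,1) = 2*2 = 4
f[5] = 2*max(3,2) = 2*3 = 6
f[6] = 3*max(3,2) = 3*3 = 9
f[7] = 2*max(5,6) = 2*6 = 12
f[8] = 2*max(6,9) = 2*9 = 18
One optimal split: 3 + 3 + 2; product 3*3*2 = 18.

18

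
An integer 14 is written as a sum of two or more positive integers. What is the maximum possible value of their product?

Define prod[k] = max over 1≤i<k of i · max(k−i, prod[k−i]); the inner max lets the remainder stay uncut if that's better.
Small cases: prod[2]=1, prod[3]=2, prod[4]=4, prod[5]=6, prod[6]=9, prod[7]=12, prod[8]=18.
prod[9] = 3×max(6,9) = 3×9 = 27
prod[10] = 2×max(8,18) = 2×18 = 36
prod[11] = 2×max(9,27) = 2×27 = 54
prod[12] = 3×max(9,27) = 3×27 = 81
prod[13] = 2×max(11,54) = 2×54 = 108
prod[14] = 2×max(12,81) = 2×81 = 162
One optimal split: 3 + 3 + 3 + 3 + 2; product 3×3×3×3×2 = 162.

162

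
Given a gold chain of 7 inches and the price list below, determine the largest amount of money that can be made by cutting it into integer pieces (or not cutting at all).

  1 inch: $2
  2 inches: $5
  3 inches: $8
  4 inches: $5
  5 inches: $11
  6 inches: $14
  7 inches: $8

Let best[k] be the best obtainable value from length k. For each k, try every first piece i and keep the best of price[i] + best[k−i].
best[1] = 2
best[2] = max(2+2, 5+0) = 5
best[3] = max(2+5, 5+2, 8+0) = 8
best[4] = max(2+8, 5+5, 8+2, 5+0) = 10
best[5] = max(2+10, 5+8, 8+5, 5+2, 11+0) = 13
best[6] = max(2+13, 5+10, 8+8, 5+5, 11+2, 14+0) = 16
best[7] = max(2+16, 5+13, 8+10, …, 14+2, 8+0) = 18
One optimal cutting: 3 + 3 + 1 → $8 + $8 + $2 = $18.

18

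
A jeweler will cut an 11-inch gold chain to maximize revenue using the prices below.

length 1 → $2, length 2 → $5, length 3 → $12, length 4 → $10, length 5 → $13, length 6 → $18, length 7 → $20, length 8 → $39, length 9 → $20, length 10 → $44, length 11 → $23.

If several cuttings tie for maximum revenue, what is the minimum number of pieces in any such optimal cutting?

2

Build r[k] bottom-up: r[k] = max over allowed piece i of (p[i] + r[k−i]).
r[1] = 2
r[2] = 5
r[3] = 12
r[4] = 14  (first piece 1, then r[3]=12)
r[5] = 17  (first piece 2, then r[3]=12)
r[6] = 24  (first piece 3, then r[3]=12)
r[7] = 26  (first piece 1, then r[6]=24)
r[8] = 39
r[9] = 41  (first piece 1, then r[8]=39)
r[10] = 44  (first piece 2, then r[8]=39)
r[11] = 51  (first piece 3, then r[8]=39)
Maximum revenue is $51.
Now minimize piece count subject to staying optimal: for each k, pieces[k] = 1 + min over i with p[i]+r[k−i]=r[k] of pieces[k−i].
pieces[8] = 1
pieces[9] = 2
pieces[10] = 1
pieces[11] = 2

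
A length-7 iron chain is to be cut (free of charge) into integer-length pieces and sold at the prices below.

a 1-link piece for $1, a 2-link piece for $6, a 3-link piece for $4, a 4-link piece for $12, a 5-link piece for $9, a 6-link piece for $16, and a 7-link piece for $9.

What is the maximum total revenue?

19

Consider every possible first cut. best[k] is the best of p[i]+best[k−i] over all sellable i≤k.
best[1] = 1
best[2] = max(1+1, 6+0) = 6
best[3] = max(1+6, 6+1, 4+0) = 7
best[4] = max(1+7, 6+6, 4+1, 12+0) = 12
best[5] = max(1+12, 6+7, 4+6, 12+1, 9+0) = 13
best[6] = max(1+13, 6+12, 4+7, 12+6, 9+1, 16+0) = 18
best[7] = max(1+18, 6+13, 4+12, …, 16+1, 9+0) = 19
One optimal cutting: 2 + 2 + 2 + 1 → $6 + $6 + $6 + $1 = $19.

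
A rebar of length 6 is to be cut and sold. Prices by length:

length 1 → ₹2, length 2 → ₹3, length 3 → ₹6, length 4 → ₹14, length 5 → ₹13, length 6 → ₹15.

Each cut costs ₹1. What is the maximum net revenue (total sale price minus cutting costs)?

Let r[k] be the best obtainable value from length k. For each k, try every first piece i and keep the best of price[i] + r[k−i] minus the 1 cut fee when i<k.
r[1] = 2
r[2] = 3  (first piece 1, then r[1]=2)
r[3] = 6
r[4] = 14
r[5] = 15  (first piece 1, then r[4]=14)
r[6] = 16  (first piece 1, then r[5]=15)
One optimal plan: pieces 4 + 1 + 1 (2 cuts) → ₹18 − ₹2 = ₹16.

16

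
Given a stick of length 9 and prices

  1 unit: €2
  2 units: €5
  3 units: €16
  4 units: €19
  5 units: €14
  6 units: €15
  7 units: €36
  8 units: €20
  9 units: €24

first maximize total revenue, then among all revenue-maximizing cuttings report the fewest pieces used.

3

Build r[k] bottom-up: r[k] = max over allowed piece i of (p[i] + r[k−i]).
r[1] = 2
r[2] = max(2+2, 5+0) = 5
r[3] = max(2+5, 5+2, 16+0) = 16
r[4] = max(2+16, 5+5, 16+2, 19+0) = 19
r[5] = max(2+19, 5+16, 16+5, 19+2, 14+0) = 21
r[6] = max(2+21, 5+19, 16+16, 19+5, 14+2, 15+0) = 32
r[7] = max(2+32, 5+21, 16+19, …, 15+2, 36+0) = 36
r[8] = max(2+36, 5+32, 16+21, …, 36+2, 20+0) = 38
r[9] = max(2+38, 5+36, 16+32, …, 20+2, 24+0) = 48
Maximum revenue is €48.
Now minimize piece count subject to staying optimal: for each k, pieces[k] = 1 + min over i with p[i]+r[k−i]=r[k] of pieces[k−i].
pieces[6] = 2
pieces[7] = 1
pieces[8] = 2
pieces[9] = 3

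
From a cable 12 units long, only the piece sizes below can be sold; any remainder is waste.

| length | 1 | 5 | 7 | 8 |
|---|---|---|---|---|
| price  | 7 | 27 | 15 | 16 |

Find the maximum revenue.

Consider every possible first cut. r[k] is the best of p[i]+r[k−i] over all sellable i≤k.
r[1] = 7
r[2] = 14  (first piece 1, then r[1]=7)
r[3] = 21  (first piece 1, then r[2]=14)
r[4] = 28  (first piece 1, then r[3]=21)
r[5] = max(7+28, 27+0) = 35
r[6] = max(7+35, 27+7) = 42
r[7] = max(7+42, 27+14, 15+0) = 49
r[8] = max(7+49, 27+21, 15+7, 16+0) = 56
r[9] = max(7+56, 27+28, 15+14, 16+7) = 63
r[10] = max(7+63, 27+35, 15+21, 16+14) = 70
r[11] = max(7+70, 27+42, 15+28, 16+21) = 77
r[12] = max(7+77, 27+49, 15+35, 16+28) = 84
One optimal cutting: 1 + 1 + 1 + 1 + 1 + 1 + 1 + 1 + 1 + 1 + 1 + 1 → 84.

84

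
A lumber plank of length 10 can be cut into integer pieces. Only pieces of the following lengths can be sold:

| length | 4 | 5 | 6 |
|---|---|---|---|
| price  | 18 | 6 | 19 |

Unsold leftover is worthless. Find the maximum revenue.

Let f[k] be the best obtainable value from length k. For each k, try every first piece i and keep the best of price[i] + f[k−i].
f[1] = 0
f[2] = 0
f[3] = 0
f[4] = 18
f[5] = max(18+0, 6+0) = 18
f[6] = max(18+0, 6+0, 19+0) = 19
f[7] = max(18+0, 6+0, 19+0) = 19
f[8] = max(18+18, 6+0, 19+0) = 36
f[9] = max(18+18, 6+18, 19+0) = 36
f[10] = max(18+19, 6+18, 19+18) = 37
One optimal cutting: 6 + 4 → $37.

37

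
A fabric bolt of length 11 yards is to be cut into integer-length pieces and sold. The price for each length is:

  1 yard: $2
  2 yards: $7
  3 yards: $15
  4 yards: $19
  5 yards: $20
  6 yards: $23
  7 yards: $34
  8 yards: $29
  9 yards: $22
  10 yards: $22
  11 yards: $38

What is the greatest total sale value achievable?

Build best[k] bottom-up: best[k] = max over allowed piece i of (p[i] + best[k−i]).
best[1] = 2
best[2] = 7
best[3] = 15
best[4] = 19
best[5] = 22  (first piece 2, then best[3]=15)
best[6] = 30  (first piece 3, then best[3]=15)
best[7] = 34  (first piece 3, then best[4]=19)
best[8] = 38  (first piece 4, then best[4]=19)
best[9] = 45  (first piece 3, then best[6]=30)
best[10] = 49  (first piece 3, then best[7]=34)
best[11] = 53  (first piece 3, then best[8]=38)
One optimal cutting: 4 + 4 + 3 → $19 + $19 + $15 = $53.

53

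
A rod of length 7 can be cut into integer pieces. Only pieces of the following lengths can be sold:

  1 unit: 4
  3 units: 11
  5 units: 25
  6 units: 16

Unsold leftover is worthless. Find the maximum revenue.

Build f[k] bottom-up: f[k] = max over allowed piece i of (p[i] + f[k−i]).
f[1] = 4
f[2] = 8  (first piece 1, then f[1]=4)
f[3] = max(4+8, 11+0) = 12
f[4] = max(4+12, 11+4) = 16
f[5] = max(4+16, 11+8, 25+0) = 25
f[6] = max(4+25, 11+12, 25+4, 16+0) = 29
f[7] = max(4+29, 11+16, 25+8, 16+4) = 33
One optimal cutting: 5 + 1 + 1 → 33.

33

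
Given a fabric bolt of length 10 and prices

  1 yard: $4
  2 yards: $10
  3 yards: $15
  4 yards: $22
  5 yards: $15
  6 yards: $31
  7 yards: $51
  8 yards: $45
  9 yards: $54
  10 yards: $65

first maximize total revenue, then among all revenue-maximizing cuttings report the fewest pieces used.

2

Let r[k] be the best obtainable value from length k. For each k, try every first piece i and keep the best of price[i] + r[k−i].
r[1] = 4
r[2] = max(4+4, 10+0) = 10
r[3] = max(4+10, 10+4, 15+0) = 15
r[4] = max(4+15, 10+10, 15+4, 22+0) = 22
r[5] = max(4+22, 10+15, 15+10, 22+4, 15+0) = 26
r[6] = max(4+26, 10+22, 15+15, 22+10, 15+4, 31+0) = 32
r[7] = max(4+32, 10+26, 15+22, …, 31+4, 51+0) = 51
r[8] = max(4+51, 10+32, 15+26, …, 51+4, 45+0) = 55
r[9] = max(4+55, 10+51, 15+32, …, 45+4, 54+0) = 61
r[10] = max(4+61, 10+55, 15+51, …, 54+4, 65+0) = 66
Maximum revenue is $66.
Now minimize piece count subject to staying optimal: for each k, pieces[k] = 1 + min over i with p[i]+r[k−i]=r[k] of pieces[k−i].
pieces[7] = 1
pieces[8] = 2
pieces[9] = 2
pieces[10] = 2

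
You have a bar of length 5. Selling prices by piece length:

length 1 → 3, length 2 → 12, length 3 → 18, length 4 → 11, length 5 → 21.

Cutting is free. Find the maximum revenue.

30

Build v[k] bottom-up: v[k] = max over allowed piece i of (p[i] + v[k−i]).
v[1] = 3
v[2] = max(3+3, 12+0) = 12
v[3] = max(3+12, 12+3, 18+0) = 18
v[4] = max(3+18, 12+12, 18+3, 11+0) = 24
v[5] = max(3+24, 12+18, 18+12, 11+3, 21+0) = 30
One optimal cutting: 3 + 2 → 18 + 12 = 30.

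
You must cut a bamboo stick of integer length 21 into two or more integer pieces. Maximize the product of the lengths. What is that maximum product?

Let m[k] be the best product for length k (with at least one cut). For each first piece i, the rest contributes max(k−i, m[k−i]).
m[2] = 1×max(1,0) = 1×1 = 1
m[3] = 1×max(2,1) = 1×2 = 2
m[4] = 2×max(2,1) = 2×2 = 4
m[5] = 2×max(3,2) = 2×3 = 6
m[6] = 3×max(3,2) = 3×3 = 9
m[7] = 2×max(5,6) = 2×6 = 12
m[8] = 2×max(6,9) = 2×9 = 18
m[9] = 3×max(6,9) = 3×9 = 27
m[10] = 2×max(8,18) = 2×18 = 36
m[11] = 2×max(9,27) = 2×27 = 54
m[12] = 3×max(9,27) = 3×27 = 81
m[13] = 2×max(11,54) = 2×54 = 108
m[14] = 2×max(12,81) = 2×81 = 162
m[15] = 3×max(12,81) = 3×81 = 243
m[16] = 2×max(14,162) = 2×162 = 324
m[17] = 2×max(15,243) = 2×243 = 486
m[18] = 3×max(15,243) = 3×243 = 729
m[19] = 2×max(17,486) = 2×486 = 972
m[20] = 2×max(18,729) = 2×729 = 1458
m[21] = 3×max(18,729) = 3×729 = 2187
One optimal split: 3 + 3 + 3 + 3 + 3 + 3 + 3; product 3×3×3×3×3×3×3 = 2187.

2187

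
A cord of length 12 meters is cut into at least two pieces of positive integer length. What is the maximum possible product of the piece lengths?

81

Define g[k] = max over 1≤i<k of i · max(k−i, g[k−i]); the inner max lets the remainder stay uncut if that's better.
Small cases: g[2]=1, g[3]=2, g[4]=4, g[5]=6, g[6]=9.
g[7] = max(1*9, 2*6, 3*4, 4*3, 5*2, 6*1) = 12
g[8] = max(1*12, 2*9, 3*6, …, 6*2, 7*1) = 18
g[9] = max(1*18, 2*12, 3*9, …, 7*2, 8*1) = 27
g[10] = max(1*27, 2*18, 3*12, …, 8*2, 9*1) = 36
g[11] = max(1*36, 2*27, 3*18, …, 9*2, 10*1) = 54
g[12] = max(1*54, 2*36, 3*27, …, 10*2, 11*1) = 81
One optimal split: 3 + 3 + 3 + 3; product 3*3*3*3 = 81.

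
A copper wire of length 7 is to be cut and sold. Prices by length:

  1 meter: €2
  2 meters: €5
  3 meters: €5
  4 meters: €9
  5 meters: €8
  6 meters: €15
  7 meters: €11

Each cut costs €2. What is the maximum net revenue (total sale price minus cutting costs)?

Build net[k] bottom-up: net[k] = max over allowed piece i of (p[i] + net[k−i]) − 2 per cut.
net[1] = 2
net[2] = 5
net[3] = 5  (first piece 1, then net[2]=5)
net[4] = 9
net[5] = 9  (first piece 1, then net[4]=9)
net[6] = 15
net[7] = 15  (first piece 1, then net[6]=15)
One optimal plan: pieces 6 + 1 (1 cut) → €17 − €2 = €15.

15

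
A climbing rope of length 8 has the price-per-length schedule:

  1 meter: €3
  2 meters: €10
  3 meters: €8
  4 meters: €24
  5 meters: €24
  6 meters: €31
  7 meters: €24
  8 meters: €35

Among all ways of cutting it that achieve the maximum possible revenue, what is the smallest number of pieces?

2

Build r[k] bottom-up: r[k] = max over allowed piece i of (p[i] + r[k−i]).
r[1] = 3
r[2] = max(3+3, 10+0) = 10
r[3] = max(3+10, 10+3, 8+0) = 13
r[4] = max(3+13, 10+10, 8+3, 24+0) = 24
r[5] = max(3+24, 10+13, 8+10, 24+3, 24+0) = 27
r[6] = max(3+27, 10+24, 8+13, 24+10, 24+3, 31+0) = 34
r[7] = max(3+34, 10+27, 8+24, …, 31+3, 24+0) = 37
r[8] = max(3+37, 10+34, 8+27, …, 24+3, 35+0) = 48
Maximum revenue is €48.
Now minimize piece count subject to staying optimal: for each k, pieces[k] = 1 + min over i with p[i]+r[k−i]=r[k] of pieces[k−i].
pieces[5] = 2
pieces[6] = 2
pieces[7] = 3
pieces[8] = 2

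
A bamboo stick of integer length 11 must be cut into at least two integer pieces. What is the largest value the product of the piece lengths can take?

Fill m[k] for k=2..11: at each k try every first piece i and multiply by the better of (k−i) uncut or m[k−i].
m[2] = 1·max(1,0) = 1·1 = 1
m[3] = max(1·2, 2·1) = 2
m[4] = max(1·3, 2·2, 3·1) = 4
m[5] = max(1·4, 2·3, 3·2, 4·1) = 6
m[6] = max(1·6, 2·4, 3·3, 4·2, 5·1) = 9
m[7] = max(1·9, 2·6, 3·4, 4·3, 5·2, 6·1) = 12
m[8] = max(1·12, 2·9, 3·6, …, 6·2, 7·1) = 18
m[9] = max(1·18, 2·12, 3·9, …, 7·2, 8·1) = 27
m[10] = max(1·27, 2·18, 3·12, …, 8·2, 9·1) = 36
m[11] = max(1·36, 2·27, 3·18, …, 9·2, 10·1) = 54
One optimal split: 3 + 3 + 3 + 2; product 3·3·3·2 = 54.

54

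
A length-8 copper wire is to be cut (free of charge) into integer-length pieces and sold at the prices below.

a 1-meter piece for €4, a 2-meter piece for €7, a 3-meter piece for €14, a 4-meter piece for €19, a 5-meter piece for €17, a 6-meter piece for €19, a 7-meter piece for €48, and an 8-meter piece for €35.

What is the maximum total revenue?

52

Build r[k] bottom-up: r[k] = max over allowed piece i of (p[i] + r[k−i]).
r[1] = 4
r[2] = max(4+4, 7+0) = 8
r[3] = max(4+8, 7+4, 14+0) = 14
r[4] = max(4+14, 7+8, 14+4, 19+0) = 19
r[5] = max(4+19, 7+14, 14+8, 19+4, 17+0) = 23
r[6] = max(4+23, 7+19, 14+14, 19+8, 17+4, 19+0) = 28
r[7] = max(4+28, 7+23, 14+19, …, 19+4, 48+0) = 48
r[8] = max(4+48, 7+28, 14+23, …, 48+4, 35+0) = 52
One optimal cutting: 7 + 1 → €48 + €4 = €52.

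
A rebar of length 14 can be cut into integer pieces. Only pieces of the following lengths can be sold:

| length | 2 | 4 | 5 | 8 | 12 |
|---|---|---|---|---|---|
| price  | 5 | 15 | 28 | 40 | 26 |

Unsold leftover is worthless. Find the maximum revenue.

71

Consider every possible first cut. r[k] is the best of p[i]+r[k−i] over all sellable i≤k.
r[1] = 0
r[2] = 5
r[3] = 5
r[4] = max(5+5, 15+0) = 15
r[5] = max(5+5, 15+0, 28+0) = 28
r[6] = max(5+15, 15+5, 28+0) = 28
r[7] = max(5+28, 15+5, 28+5) = 33
r[8] = max(5+28, 15+15, 28+5, 40+0) = 40
r[9] = max(5+33, 15+28, 28+15, 40+0) = 43
r[10] = max(5+40, 15+28, 28+28, 40+5) = 56
r[11] = max(5+43, 15+33, 28+28, 40+5) = 56
r[12] = max(5+56, 15+40, 28+33, 40+15, 26+0) = 61
r[13] = max(5+56, 15+43, 28+40, 40+28, 26+0) = 68
r[14] = max(5+61, 15+56, 28+43, 40+28, 26+5) = 71
One optimal cutting: 5 + 5 + 4 → ₹71.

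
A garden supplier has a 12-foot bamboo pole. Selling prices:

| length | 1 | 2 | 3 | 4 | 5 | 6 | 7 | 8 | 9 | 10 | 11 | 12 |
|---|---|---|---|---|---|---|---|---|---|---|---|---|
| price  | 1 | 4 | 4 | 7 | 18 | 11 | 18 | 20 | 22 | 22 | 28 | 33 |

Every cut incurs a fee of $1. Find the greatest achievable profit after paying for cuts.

38

Consider every possible first cut. net[k] is the best of p[i]+net[k−i] over all sellable i≤k, charging 1 whenever i<k.
net[1] = 1
net[2] = 4
net[3] = 4  (first piece 1, then net[2]=4)
net[4] = 7  (first piece 2, then net[2]=4)
net[5] = 18
net[6] = 18  (first piece 1, then net[5]=18)
net[7] = 21  (first piece 2, then net[5]=18)
net[8] = 21  (first piece 1, then net[7]=21)
net[9] = 24  (first piece 2, then net[7]=21)
net[10] = 35  (first piece 5, then net[5]=18)
net[11] = 35  (first piece 1, then net[10]=35)
net[12] = 38  (first piece 2, then net[10]=35)
One optimal plan: pieces 5 + 5 + 2 (2 cuts) → $40 − $2 = $38.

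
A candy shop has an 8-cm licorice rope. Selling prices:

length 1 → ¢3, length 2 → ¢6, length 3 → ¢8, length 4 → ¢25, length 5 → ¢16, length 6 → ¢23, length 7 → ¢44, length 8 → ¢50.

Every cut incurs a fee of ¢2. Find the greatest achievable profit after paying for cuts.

50

Consider every possible first cut. r[k] is the best of p[i]+r[k−i] over all sellable i≤k, charging 2 whenever i<k.
r[1] = 3
r[2] = max(3+3-2, 6+0) = 6
r[3] = max(3+6-2, 6+3-2, 8+0) = 8
r[4] = max(3+8-2, 6+6-2, 8+3-2, 25+0) = 25
r[5] = max(3+25-2, 6+8-2, 8+6-2, 25+3-2, 16+0) = 26
r[6] = max(3+26-2, 6+25-2, 8+8-2, 25+6-2, 16+3-2, 23+0) = 29
r[7] = max(3+29-2, 6+26-2, 8+25-2, …, 23+3-2, 44+0) = 44
r[8] = max(3+44-2, 6+29-2, 8+26-2, …, 44+3-2, 50+0) = 50
Best is to make no cuts and sell whole for ¢50.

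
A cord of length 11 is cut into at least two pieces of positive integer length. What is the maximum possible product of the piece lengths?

Fill P[k] for k=2..11: at each k try every first piece i and multiply by the better of (k−i) uncut or P[k−i].
P[2] = 1×max(1,0) = 1×1 = 1
P[3] = max(1×2, 2×1) = 2
P[4] = max(1×3, 2×2, 3×1) = 4
P[5] = max(1×4, 2×3, 3×2, 4×1) = 6
P[6] = max(1×6, 2×4, 3×3, 4×2, 5×1) = 9
P[7] = max(1×9, 2×6, 3×4, 4×3, 5×2, 6×1) = 12
P[8] = max(1×12, 2×9, 3×6, …, 6×2, 7×1) = 18
P[9] = max(1×18, 2×12, 3×9, …, 7×2, 8×1) = 27
P[10] = max(1×27, 2×18, 3×12, …, 8×2, 9×1) = 36
P[11] = max(1×36, 2×27, 3×18, …, 9×2, 10×1) = 54
One optimal split: 3 + 3 + 3 + 2; product 3×3×3×2 = 54.

54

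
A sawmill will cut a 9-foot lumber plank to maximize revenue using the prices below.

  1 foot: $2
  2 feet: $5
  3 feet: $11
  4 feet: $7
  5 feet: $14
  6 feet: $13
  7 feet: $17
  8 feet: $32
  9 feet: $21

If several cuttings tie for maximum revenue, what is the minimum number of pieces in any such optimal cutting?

Consider every possible first cut. r[k] is the best of p[i]+r[k−i] over all sellable i≤k.
r[1] = 2
r[2] = max(2+2, 5+0) = 5
r[3] = max(2+5, 5+2, 11+0) = 11
r[4] = max(2+11, 5+5, 11+2, 7+0) = 13
r[5] = max(2+13, 5+11, 11+5, 7+2, 14+0) = 16
r[6] = max(2+16, 5+13, 11+11, 7+5, 14+2, 13+0) = 22
r[7] = max(2+22, 5+16, 11+13, …, 13+2, 17+0) = 24
r[8] = max(2+24, 5+22, 11+16, …, 17+2, 32+0) = 32
r[9] = max(2+32, 5+24, 11+22, …, 32+2, 21+0) = 34
Maximum revenue is $34.
Now minimize piece count subject to staying optimal: for each k, pieces[k] = 1 + min over i with p[i]+r[k−i]=r[k] of pieces[k−i].
pieces[6] = 2
pieces[7] = 3
pieces[8] = 1
pieces[9] = 2

2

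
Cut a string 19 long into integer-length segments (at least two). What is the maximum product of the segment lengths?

972

Define m[k] = max over 1≤i<k of i · max(k−i, m[k−i]); the inner max lets the remainder stay uncut if that's better.
m[2] = 1*max(1,0) = 1*1 = 1
m[3] = 1*max(2,1) = 1*2 = 2
m[4] = 2*max(2,1) = 2*2 = 4
m[5] = 2*max(3,2) = 2*3 = 6
m[6] = 3*max(3,2) = 3*3 = 9
m[7] = 2*max(5,6) = 2*6 = 12
m[8] = 2*max(6,9) = 2*9 = 18
m[9] = 3*max(6,9) = 3*9 = 27
m[10] = 2*max(8,18) = 2*18 = 36
m[11] = 2*max(9,27) = 2*27 = 54
m[12] = 3*max(9,27) = 3*27 = 81
m[13] = 2*max(11,54) = 2*54 = 108
m[14] = 2*max(12,81) = 2*81 = 162
m[15] = 3*max(12,81) = 3*81 = 243
m[16] = 2*max(14,162) = 2*162 = 324
m[17] = 2*max(15,243) = 2*243 = 486
m[18] = 3*max(15,243) = 3*243 = 729
m[19] = 2*max(17,486) = 2*486 = 972
One optimal split: 3 + 3 + 3 + 3 + 3 + 2 + 2; product 3*3*3*3*3*2*2 = 972.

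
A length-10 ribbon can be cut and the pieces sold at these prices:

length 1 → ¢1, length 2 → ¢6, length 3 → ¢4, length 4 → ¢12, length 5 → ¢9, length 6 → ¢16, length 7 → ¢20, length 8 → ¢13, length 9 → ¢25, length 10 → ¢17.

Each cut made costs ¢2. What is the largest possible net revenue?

Consider every possible first cut. v[k] is the best of p[i]+v[k−i] over all sellable i≤k, charging 2 whenever i<k.
v[1] = 1
v[2] = 6
v[3] = 5  (first piece 1, then v[2]=6)
v[4] = 12
v[5] = 11  (first piece 1, then v[4]=12)
v[6] = 16  (first piece 2, then v[4]=12)
v[7] = 20
v[8] = 22  (first piece 4, then v[4]=12)
v[9] = 25
v[10] = 26  (first piece 2, then v[8]=22)
One optimal plan: pieces 4 + 4 + 2 (2 cuts) → ¢30 − ¢4 = ¢26.

26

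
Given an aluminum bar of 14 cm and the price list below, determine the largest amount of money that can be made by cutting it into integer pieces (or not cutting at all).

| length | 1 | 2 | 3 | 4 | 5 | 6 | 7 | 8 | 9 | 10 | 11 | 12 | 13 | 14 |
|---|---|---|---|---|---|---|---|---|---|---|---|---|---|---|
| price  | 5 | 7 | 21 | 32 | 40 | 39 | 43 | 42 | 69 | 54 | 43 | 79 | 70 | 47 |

Consider every possible first cut. R[k] is the best of p[i]+R[k−i] over all sellable i≤k.
R[1] = 5
R[2] = 10  (first piece 1, then R[1]=5)
R[3] = 21
R[4] = 32
R[5] = 40
R[6] = 45  (first piece 1, then R[5]=40)
R[7] = 53  (first piece 3, then R[4]=32)
R[8] = 64  (first piece 4, then R[4]=32)
R[9] = 72  (first piece 4, then R[5]=40)
R[10] = 80  (first piece 5, then R[5]=40)
R[11] = 85  (first piece 1, then R[10]=80)
R[12] = 96  (first piece 4, then R[8]=64)
R[13] = 104  (first piece 4, then R[9]=72)
R[14] = 112  (first piece 4, then R[10]=80)
One optimal cutting: 5 + 5 + 4 → $40 + $40 + $32 = $112.

112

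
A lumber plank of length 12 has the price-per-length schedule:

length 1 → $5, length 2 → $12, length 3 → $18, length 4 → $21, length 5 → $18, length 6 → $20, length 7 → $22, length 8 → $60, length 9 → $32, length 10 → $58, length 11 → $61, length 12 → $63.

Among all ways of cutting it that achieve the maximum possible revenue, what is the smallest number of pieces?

Let r[k] be the best obtainable value from length k. For each k, try every first piece i and keep the best of price[i] + r[k−i].
r[1] = 5
r[2] = max(5+5, 12+0) = 12
r[3] = max(5+12, 12+5, 18+0) = 18
r[4] = max(5+18, 12+12, 18+5, 21+0) = 24
r[5] = max(5+24, 12+18, 18+12, 21+5, 18+0) = 30
r[6] = max(5+30, 12+24, 18+18, 21+12, 18+5, 20+0) = 36
r[7] = max(5+36, 12+30, 18+24, …, 20+5, 22+0) = 42
r[8] = max(5+42, 12+36, 18+30, …, 22+5, 60+0) = 60
r[9] = max(5+60, 12+42, 18+36, …, 60+5, 32+0) = 65
r[10] = max(5+65, 12+60, 18+42, …, 32+5, 58+0) = 72
r[11] = max(5+72, 12+65, 18+60, …, 58+5, 61+0) = 78
r[12] = max(5+78, 12+72, 18+65, …, 61+5, 63+0) = 84
Maximum revenue is $84.
Now minimize piece count subject to staying optimal: for each k, pieces[k] = 1 + min over i with p[i]+r[k−i]=r[k] of pieces[k−i].
pieces[9] = 2
pieces[10] = 2
pieces[11] = 2
pieces[12] = 3

3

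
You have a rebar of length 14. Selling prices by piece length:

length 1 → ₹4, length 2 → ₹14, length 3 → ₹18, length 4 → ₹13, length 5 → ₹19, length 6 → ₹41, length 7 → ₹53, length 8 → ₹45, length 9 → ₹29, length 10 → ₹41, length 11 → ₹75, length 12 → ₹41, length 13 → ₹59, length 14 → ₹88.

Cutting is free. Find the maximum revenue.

Consider every possible first cut. v[k] is the best of p[i]+v[k−i] over all sellable i≤k.
v[1] = 4
v[2] = 14
v[3] = 18  (first piece 1, then v[2]=14)
v[4] = 28  (first piece 2, then v[2]=14)
v[5] = 32  (first piece 1, then v[4]=28)
v[6] = 42  (first piece 2, then v[4]=28)
v[7] = 53
v[8] = 57  (first piece 1, then v[7]=53)
v[9] = 67  (first piece 2, then v[7]=53)
v[10] = 71  (first piece 1, then v[9]=67)
v[11] = 81  (first piece 2, then v[9]=67)
v[12] = 85  (first piece 1, then v[11]=81)
v[13] = 95  (first piece 2, then v[11]=81)
v[14] = 106  (first piece 7, then v[7]=53)
One optimal cutting: 7 + 7 → ₹53 + ₹53 = ₹106.

106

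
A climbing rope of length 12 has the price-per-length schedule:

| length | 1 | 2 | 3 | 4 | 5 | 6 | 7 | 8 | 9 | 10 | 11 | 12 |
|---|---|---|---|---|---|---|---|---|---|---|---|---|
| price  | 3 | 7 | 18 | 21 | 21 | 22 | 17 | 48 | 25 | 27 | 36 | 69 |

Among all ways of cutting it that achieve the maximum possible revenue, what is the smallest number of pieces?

Build r[k] bottom-up: r[k] = max over allowed piece i of (p[i] + r[k−i]).
r[1] = 3
r[2] = max(3+3, 7+0) = 7
r[3] = max(3+7, 7+3, 18+0) = 18
r[4] = max(3+18, 7+7, 18+3, 21+0) = 21
r[5] = max(3+21, 7+18, 18+7, 21+3, 21+0) = 25
r[6] = max(3+25, 7+21, 18+18, 21+7, 21+3, 22+0) = 36
r[7] = max(3+36, 7+25, 18+21, …, 22+3, 17+0) = 39
r[8] = max(3+39, 7+36, 18+25, …, 17+3, 48+0) = 48
r[9] = max(3+48, 7+39, 18+36, …, 48+3, 25+0) = 54
r[10] = max(3+54, 7+48, 18+39, …, 25+3, 27+0) = 57
r[11] = max(3+57, 7+54, 18+48, …, 27+3, 36+0) = 66
r[12] = max(3+66, 7+57, 18+54, …, 36+3, 69+0) = 72
Maximum revenue is €72.
Now minimize piece count subject to staying optimal: for each k, pieces[k] = 1 + min over i with p[i]+r[k−i]=r[k] of pieces[k−i].
pieces[9] = 3
pieces[10] = 3
pieces[11] = 2
pieces[12] = 4

4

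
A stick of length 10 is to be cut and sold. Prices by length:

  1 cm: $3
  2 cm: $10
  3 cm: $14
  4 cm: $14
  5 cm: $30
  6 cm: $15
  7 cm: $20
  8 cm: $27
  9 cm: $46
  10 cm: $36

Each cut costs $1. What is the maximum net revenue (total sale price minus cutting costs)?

Let r[k] be the best obtainable value from length k. For each k, try every first piece i and keep the best of price[i] + r[k−i] minus the 1 cut fee when i<k.
r[1] = 3
r[2] = max(3+3-1, 10+0) = 10
r[3] = max(3+10-1, 10+3-1, 14+0) = 14
r[4] = max(3+14-1, 10+10-1, 14+3-1, 14+0) = 19
r[5] = max(3+19-1, 10+14-1, 14+10-1, 14+3-1, 30+0) = 30
r[6] = max(3+30-1, 10+19-1, 14+14-1, 14+10-1, 30+3-1, 15+0) = 32
r[7] = max(3+32-1, 10+30-1, 14+19-1, …, 15+3-1, 20+0) = 39
r[8] = max(3+39-1, 10+32-1, 14+30-1, …, 20+3-1, 27+0) = 43
r[9] = max(3+43-1, 10+39-1, 14+32-1, …, 27+3-1, 46+0) = 48
r[10] = max(3+48-1, 10+43-1, 14+39-1, …, 46+3-1, 36+0) = 59
One optimal plan: pieces 5 + 5 (1 cut) → $60 − $1 = $59.

59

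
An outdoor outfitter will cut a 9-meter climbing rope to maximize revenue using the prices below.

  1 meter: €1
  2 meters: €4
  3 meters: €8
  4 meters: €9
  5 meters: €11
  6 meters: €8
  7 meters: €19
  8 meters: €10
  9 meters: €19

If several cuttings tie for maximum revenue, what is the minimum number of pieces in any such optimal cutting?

3

Let r[k] be the best obtainable value from length k. For each k, try every first piece i and keep the best of price[i] + r[k−i].
r[1] = 1
r[2] = 4
r[3] = 8
r[4] = 9  (first piece 1, then r[3]=8)
r[5] = 12  (first piece 2, then r[3]=8)
r[6] = 16  (first piece 3, then r[3]=8)
r[7] = 19
r[8] = 20  (first piece 1, then r[7]=19)
r[9] = 24  (first piece 3, then r[6]=16)
Maximum revenue is €24.
Now minimize piece count subject to staying optimal: for each k, pieces[k] = 1 + min over i with p[i]+r[k−i]=r[k] of pieces[k−i].
pieces[6] = 2
pieces[7] = 1
pieces[8] = 2
pieces[9] = 3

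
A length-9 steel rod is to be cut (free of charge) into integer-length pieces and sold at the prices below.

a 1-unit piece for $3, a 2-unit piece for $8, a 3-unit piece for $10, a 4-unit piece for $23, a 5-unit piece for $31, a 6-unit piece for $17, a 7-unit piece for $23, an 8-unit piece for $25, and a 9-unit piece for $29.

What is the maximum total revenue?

54

Build v[k] bottom-up: v[k] = max over allowed piece i of (p[i] + v[k−i]).
v[1] = 3
v[2] = 8
v[3] = 11  (first piece 1, then v[2]=8)
v[4] = 23
v[5] = 31
v[6] = 34  (first piece 1, then v[5]=31)
v[7] = 39  (first piece 2, then v[5]=31)
v[8] = 46  (first piece 4, then v[4]=23)
v[9] = 54  (first piece 4, then v[5]=31)
One optimal cutting: 5 + 4 → $31 + $23 = $54.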